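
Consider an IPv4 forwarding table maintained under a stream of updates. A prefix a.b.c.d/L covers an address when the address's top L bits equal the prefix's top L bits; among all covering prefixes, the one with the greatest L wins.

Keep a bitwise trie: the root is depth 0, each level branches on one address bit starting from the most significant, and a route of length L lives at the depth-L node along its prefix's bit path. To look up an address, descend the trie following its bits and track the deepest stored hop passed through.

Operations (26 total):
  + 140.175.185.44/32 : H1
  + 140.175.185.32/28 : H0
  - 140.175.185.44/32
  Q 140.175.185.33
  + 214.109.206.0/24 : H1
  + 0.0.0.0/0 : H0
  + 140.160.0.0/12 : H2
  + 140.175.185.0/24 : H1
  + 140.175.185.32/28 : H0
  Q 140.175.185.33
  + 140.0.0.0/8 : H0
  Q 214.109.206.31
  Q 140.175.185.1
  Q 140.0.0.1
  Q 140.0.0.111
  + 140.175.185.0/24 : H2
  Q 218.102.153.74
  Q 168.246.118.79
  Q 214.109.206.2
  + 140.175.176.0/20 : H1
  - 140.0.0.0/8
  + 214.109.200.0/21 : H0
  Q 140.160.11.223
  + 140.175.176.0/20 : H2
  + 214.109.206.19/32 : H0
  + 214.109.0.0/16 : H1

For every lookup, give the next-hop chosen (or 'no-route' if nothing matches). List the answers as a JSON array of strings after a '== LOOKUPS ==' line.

Apply in order:
  + 140.175.185.44/32 (H1) depth=32
  + 140.175.185.32/28 (H0) depth=28
  del 140.175.185.44/32 (clear depth 32)
  ? 140.175.185.33  path d0:-→d1:-→d2:-→d3:-→d4:-→d5:-→d6:-→d7:-→d8:-→d9:-→d10:-→d11:-→d12:-→d13:-→d14:-→d15:-→d16:-→d17:-→d18:-→d19:-→d20:-→d21:-→d22:-→d23:-→d24:-→d25:-→d26:-→d27:-→d28:H0  best=H0
  + 214.109.206.0/24 (H1) depth=24
  + 0.0.0.0/0 (H0) depth=0
  + 140.160.0.0/12 (H2) depth=12
  + 140.175.185.0/24 (H1) depth=24
  + 140.175.185.32/28 (H0) depth=28
  ? 140.175.185.33  path d0:H0→d1:-→d2:-→d3:-→d4:-→d5:-→d6:-→d7:-→d8:-→d9:-→d10:-→d11:-→d12:H2→d13:-→d14:-→d15:-→d16:-→d17:-→d18:-→d19:-→d20:-→d21:-→d22:-→d23:-→d24:H1→d25:-→d26:-→d27:-→d28:H0  best=H0
  + 140.0.0.0/8 (H0) depth=8
  ? 214.109.206.31  path d0:H0→d1:-→d2:-→d3:-→d4:-→d5:-→d6:-→d7:-→d8:-→d9:-→d10:-→d11:-→d12:-→d13:-→d14:-→d15:-→d16:-→d17:-→d18:-→d19:-→d20:-→d21:-→d22:-→d23:-→d24:H1  best=H1
  ? 140.175.185.1  path d0:H0→d1:-→d2:-→d3:-→d4:-→d5:-→d6:-→d7:-→d8:H0→d9:-→d10:-→d11:-→d12:H2→d13:-→d14:-→d15:-→d16:-→d17:-→d18:-→d19:-→d20:-→d21:-→d22:-→d23:-→d24:H1→d25:-→d26:-  best=H1
  ? 140.0.0.1  path d0:H0→d1:-→d2:-→d3:-→d4:-→d5:-→d6:-→d7:-→d8:H0  best=H0
  ? 140.0.0.111  path d0:H0→d1:-→d2:-→d3:-→d4:-→d5:-→d6:-→d7:-→d8:H0  best=H0
  + 140.175.185.0/24 (H2) depth=24
  ? 218.102.153.74  path d0:H0→d1:-→d2:-→d3:-→d4:-  best=H0
  ? 168.246.118.79  path d0:H0→d1:-→d2:-  best=H0
  ? 214.109.206.2  path d0:H0→d1:-→d2:-→d3:-→d4:-→d5:-→d6:-→d7:-→d8:-→d9:-→d10:-→d11:-→d12:-→d13:-→d14:-→d15:-→d16:-→d17:-→d18:-→d19:-→d20:-→d21:-→d22:-→d23:-→d24:H1  best=H1
  + 140.175.176.0/20 (H1) depth=20
  del 140.0.0.0/8 (clear depth 8)
  + 214.109.200.0/21 (H0) depth=21
  ? 140.160.11.223  path d0:H0→d1:-→d2:-→d3:-→d4:-→d5:-→d6:-→d7:-→d8:-→d9:-→d10:-→d11:-→d12:H2  best=H2
  + 140.175.176.0/20 (H2) depth=20
  + 214.109.206.19/32 (H0) depth=32
  + 214.109.0.0/16 (H1) depth=16

== LOOKUPS ==
["H0","H0","H1","H1","H0","H0","H0","H0","H1","H2"]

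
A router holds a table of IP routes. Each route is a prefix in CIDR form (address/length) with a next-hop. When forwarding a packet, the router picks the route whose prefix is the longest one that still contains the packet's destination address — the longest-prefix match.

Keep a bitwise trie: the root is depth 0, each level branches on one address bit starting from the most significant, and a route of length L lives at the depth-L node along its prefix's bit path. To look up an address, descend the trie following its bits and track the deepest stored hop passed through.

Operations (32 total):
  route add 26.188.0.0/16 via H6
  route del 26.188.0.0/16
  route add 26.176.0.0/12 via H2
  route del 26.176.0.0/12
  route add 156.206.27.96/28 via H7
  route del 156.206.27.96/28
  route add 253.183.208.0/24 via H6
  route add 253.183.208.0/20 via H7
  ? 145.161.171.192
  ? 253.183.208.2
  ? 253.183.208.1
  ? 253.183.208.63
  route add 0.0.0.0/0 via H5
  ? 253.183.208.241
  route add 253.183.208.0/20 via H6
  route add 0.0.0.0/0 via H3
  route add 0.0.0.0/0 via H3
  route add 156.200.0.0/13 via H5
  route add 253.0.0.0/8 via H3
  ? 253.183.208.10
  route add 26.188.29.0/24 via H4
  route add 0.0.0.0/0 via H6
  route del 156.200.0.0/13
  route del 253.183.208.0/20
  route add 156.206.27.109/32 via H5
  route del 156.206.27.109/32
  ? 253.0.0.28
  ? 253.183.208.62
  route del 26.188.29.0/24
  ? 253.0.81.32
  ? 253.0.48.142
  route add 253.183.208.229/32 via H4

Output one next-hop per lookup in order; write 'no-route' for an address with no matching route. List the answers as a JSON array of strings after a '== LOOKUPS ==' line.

Trace:
  add 26.188.0.0/16 -> H6 at depth 16
  - 26.188.0.0/16 clear@16
  add 26.176.0.0/12 -> H2 at depth 12
  - 26.176.0.0/12 clear@12
  add 156.206.27.96/28 -> H7 at depth 28
  - 156.206.27.96/28 clear@28
  add 253.183.208.0/24 -> H6 at depth 24
  add 253.183.208.0/20 -> H7 at depth 20
  lookup 145.161.171.192: bits 1001 walk d0:-→d1:-→d2:-→d3:-→d4:- -> no-route
  lookup 253.183.208.2: bits 111111011011011111010000 walk d0:-→d1:-→d2:-→d3:-→d4:-→d5:-→d6:-→d7:-→d8:-→d9:-→d10:-→d11:-→d12:-→d13:-→d14:-→d15:-→d16:-→d17:-→d18:-→d19:-→d20:H7→d21:-→d22:-→d23:-→d24:H6 -> H6
  lookup 253.183.208.1: bits 111111011011011111010000 walk d0:-→d1:-→d2:-→d3:-→d4:-→d5:-→d6:-→d7:-→d8:-→d9:-→d10:-→d11:-→d12:-→d13:-→d14:-→d15:-→d16:-→d17:-→d18:-→d19:-→d20:H7→d21:-→d22:-→d23:-→d24:H6 -> H6
  lookup 253.183.208.63: bits 111111011011011111010000 walk d0:-→d1:-→d2:-→d3:-→d4:-→d5:-→d6:-→d7:-→d8:-→d9:-→d10:-→d11:-→d12:-→d13:-→d14:-→d15:-→d16:-→d17:-→d18:-→d19:-→d20:H7→d21:-→d22:-→d23:-→d24:H6 -> H6
  add 0.0.0.0/0 -> H5 at depth 0
  lookup 253.183.208.241: bits 111111011011011111010000 walk d0:H5→d1:-→d2:-→d3:-→d4:-→d5:-→d6:-→d7:-→d8:-→d9:-→d10:-→d11:-→d12:-→d13:-→d14:-→d15:-→d16:-→d17:-→d18:-→d19:-→d20:H7→d21:-→d22:-→d23:-→d24:H6 -> H6
  add 253.183.208.0/20 -> H6 at depth 20
  add 0.0.0.0/0 -> H3 at depth 0
  add 0.0.0.0/0 -> H3 at depth 0
  add 156.200.0.0/13 -> H5 at depth 13
  add 253.0.0.0/8 -> H3 at depth 8
  lookup 253.183.208.10: bits 111111011011011111010000 walk d0:H3→d1:-→d2:-→d3:-→d4:-→d5:-→d6:-→d7:-→d8:H3→d9:-→d10:-→d11:-→d12:-→d13:-→d14:-→d15:-→d16:-→d17:-→d18:-→d19:-→d20:H6→d21:-→d22:-→d23:-→d24:H6 -> H6
  add 26.188.29.0/24 -> H4 at depth 24
  add 0.0.0.0/0 -> H6 at depth 0
  - 156.200.0.0/13 clear@13
  - 253.183.208.0/20 clear@20
  add 156.206.27.109/32 -> H5 at depth 32
  - 156.206.27.109/32 clear@32
  lookup 253.0.0.28: bits 11111101 walk d0:H6→d1:-→d2:-→d3:-→d4:-→d5:-→d6:-→d7:-→d8:H3 -> H3
  lookup 253.183.208.62: bits 111111011011011111010000 walk d0:H6→d1:-→d2:-→d3:-→d4:-→d5:-→d6:-→d7:-→d8:H3→d9:-→d10:-→d11:-→d12:-→d13:-→d14:-→d15:-→d16:-→d17:-→d18:-→d19:-→d20:-→d21:-→d22:-→d23:-→d24:H6 -> H6
  - 26.188.29.0/24 clear@24
  lookup 253.0.81.32: bits 11111101 walk d0:H6→d1:-→d2:-→d3:-→d4:-→d5:-→d6:-→d7:-→d8:H3 -> H3
  lookup 253.0.48.142: bits 11111101 walk d0:H6→d1:-→d2:-→d3:-→d4:-→d5:-→d6:-→d7:-→d8:H3 -> H3
  add 253.183.208.229/32 -> H4 at depth 32

== LOOKUPS ==
["no-route","H6","H6","H6","H6","H6","H3","H6","H3","H3"]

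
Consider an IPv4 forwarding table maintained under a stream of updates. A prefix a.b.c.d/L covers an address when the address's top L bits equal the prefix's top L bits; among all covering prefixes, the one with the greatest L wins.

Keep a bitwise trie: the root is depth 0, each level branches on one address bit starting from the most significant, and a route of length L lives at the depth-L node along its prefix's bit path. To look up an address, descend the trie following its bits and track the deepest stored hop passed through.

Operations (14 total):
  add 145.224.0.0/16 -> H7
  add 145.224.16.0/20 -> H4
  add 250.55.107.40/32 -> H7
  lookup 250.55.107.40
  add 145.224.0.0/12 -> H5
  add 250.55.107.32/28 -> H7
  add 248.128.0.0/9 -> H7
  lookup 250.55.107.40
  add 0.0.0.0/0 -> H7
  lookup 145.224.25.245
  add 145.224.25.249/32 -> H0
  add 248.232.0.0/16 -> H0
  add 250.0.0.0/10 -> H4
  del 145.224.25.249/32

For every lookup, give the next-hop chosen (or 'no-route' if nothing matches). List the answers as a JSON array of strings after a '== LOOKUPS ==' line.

Process each operation:
  + 145.224.0.0/16 (H7) depth=16
  + 145.224.16.0/20 (H4) depth=20
  + 250.55.107.40/32 (H7) depth=32
  Q 250.55.107.40: descend 11111010001101110110101100101000 ; hops seen [H7] ; pick H7
  + 145.224.0.0/12 (H5) depth=12
  + 250.55.107.32/28 (H7) depth=28
  + 248.128.0.0/9 (H7) depth=9
  Q 250.55.107.40: descend 11111010001101110110101100101000 ; hops seen [H7,H7] ; pick H7
  + 0.0.0.0/0 (H7) depth=0
  Q 145.224.25.245: descend 10010001111000000001 ; hops seen [H7,H5,H7,H4] ; pick H4
  + 145.224.25.249/32 (H0) depth=32
  + 248.232.0.0/16 (H0) depth=16
  + 250.0.0.0/10 (H4) depth=10
  - 145.224.25.249/32 clear@32

== LOOKUPS ==
["H7","H7","H4"]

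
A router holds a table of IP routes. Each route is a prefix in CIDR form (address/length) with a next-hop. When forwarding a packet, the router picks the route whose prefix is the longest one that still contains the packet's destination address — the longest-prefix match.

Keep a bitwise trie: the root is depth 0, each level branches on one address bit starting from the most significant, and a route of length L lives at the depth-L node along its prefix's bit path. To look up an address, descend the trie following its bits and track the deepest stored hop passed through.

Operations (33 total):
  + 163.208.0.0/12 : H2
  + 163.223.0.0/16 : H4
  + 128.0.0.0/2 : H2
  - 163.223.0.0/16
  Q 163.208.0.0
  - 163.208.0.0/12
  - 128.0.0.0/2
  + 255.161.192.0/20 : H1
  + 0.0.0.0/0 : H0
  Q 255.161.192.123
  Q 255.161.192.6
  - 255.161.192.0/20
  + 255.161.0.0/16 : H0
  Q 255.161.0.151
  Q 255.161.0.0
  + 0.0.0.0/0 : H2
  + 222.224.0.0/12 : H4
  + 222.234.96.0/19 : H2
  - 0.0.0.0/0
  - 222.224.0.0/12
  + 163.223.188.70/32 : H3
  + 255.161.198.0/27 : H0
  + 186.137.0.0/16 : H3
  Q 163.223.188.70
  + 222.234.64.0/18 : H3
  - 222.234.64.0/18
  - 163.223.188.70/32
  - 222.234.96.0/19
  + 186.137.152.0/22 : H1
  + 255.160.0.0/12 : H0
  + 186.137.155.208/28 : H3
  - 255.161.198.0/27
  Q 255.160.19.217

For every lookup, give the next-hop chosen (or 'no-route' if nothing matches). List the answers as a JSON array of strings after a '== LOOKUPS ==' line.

Apply in order:
  add 163.208.0.0/12 -> H2 at depth 12
  add 163.223.0.0/16 -> H4 at depth 16
  add 128.0.0.0/2 -> H2 at depth 2
  - 163.223.0.0/16 clear@16
  ? 163.208.0.0  path d0:-→d1:-→d2:H2→d3:-→d4:-→d5:-→d6:-→d7:-→d8:-→d9:-→d10:-→d11:-→d12:H2  best=H2
  - 163.208.0.0/12 clear@12
  - 128.0.0.0/2 clear@2
  add 255.161.192.0/20 -> H1 at depth 20
  add 0.0.0.0/0 -> H0 at depth 0
  ? 255.161.192.123  path d0:H0→d1:-→d2:-→d3:-→d4:-→d5:-→d6:-→d7:-→d8:-→d9:-→d10:-→d11:-→d12:-→d13:-→d14:-→d15:-→d16:-→d17:-→d18:-→d19:-→d20:H1  best=H1
  ? 255.161.192.6  path d0:H0→d1:-→d2:-→d3:-→d4:-→d5:-→d6:-→d7:-→d8:-→d9:-→d10:-→d11:-→d12:-→d13:-→d14:-→d15:-→d16:-→d17:-→d18:-→d19:-→d20:H1  best=H1
  - 255.161.192.0/20 clear@20
  add 255.161.0.0/16 -> H0 at depth 16
  ? 255.161.0.151  path d0:H0→d1:-→d2:-→d3:-→d4:-→d5:-→d6:-→d7:-→d8:-→d9:-→d10:-→d11:-→d12:-→d13:-→d14:-→d15:-→d16:H0  best=H0
  ? 255.161.0.0  path d0:H0→d1:-→d2:-→d3:-→d4:-→d5:-→d6:-→d7:-→d8:-→d9:-→d10:-→d11:-→d12:-→d13:-→d14:-→d15:-→d16:H0  best=H0
  add 0.0.0.0/0 -> H2 at depth 0
  add 222.224.0.0/12 -> H4 at depth 12
  add 222.234.96.0/19 -> H2 at depth 19
  - 0.0.0.0/0 clear@0
  - 222.224.0.0/12 clear@12
  add 163.223.188.70/32 -> H3 at depth 32
  add 255.161.198.0/27 -> H0 at depth 27
  add 186.137.0.0/16 -> H3 at depth 16
  ? 163.223.188.70  path d0:-→d1:-→d2:-→d3:-→d4:-→d5:-→d6:-→d7:-→d8:-→d9:-→d10:-→d11:-→d12:-→d13:-→d14:-→d15:-→d16:-→d17:-→d18:-→d19:-→d20:-→d21:-→d22:-→d23:-→d24:-→d25:-→d26:-→d27:-→d28:-→d29:-→d30:-→d31:-→d32:H3  best=H3
  add 222.234.64.0/18 -> H3 at depth 18
  - 222.234.64.0/18 clear@18
  - 163.223.188.70/32 clear@32
  - 222.234.96.0/19 clear@19
  add 186.137.152.0/22 -> H1 at depth 22
  add 255.160.0.0/12 -> H0 at depth 12
  add 186.137.155.208/28 -> H3 at depth 28
  - 255.161.198.0/27 clear@27
  ? 255.160.19.217  path d0:-→d1:-→d2:-→d3:-→d4:-→d5:-→d6:-→d7:-→d8:-→d9:-→d10:-→d11:-→d12:H0→d13:-→d14:-→d15:-  best=H0

== LOOKUPS ==
["H2","H1","H1","H0","H0","H3","H0"]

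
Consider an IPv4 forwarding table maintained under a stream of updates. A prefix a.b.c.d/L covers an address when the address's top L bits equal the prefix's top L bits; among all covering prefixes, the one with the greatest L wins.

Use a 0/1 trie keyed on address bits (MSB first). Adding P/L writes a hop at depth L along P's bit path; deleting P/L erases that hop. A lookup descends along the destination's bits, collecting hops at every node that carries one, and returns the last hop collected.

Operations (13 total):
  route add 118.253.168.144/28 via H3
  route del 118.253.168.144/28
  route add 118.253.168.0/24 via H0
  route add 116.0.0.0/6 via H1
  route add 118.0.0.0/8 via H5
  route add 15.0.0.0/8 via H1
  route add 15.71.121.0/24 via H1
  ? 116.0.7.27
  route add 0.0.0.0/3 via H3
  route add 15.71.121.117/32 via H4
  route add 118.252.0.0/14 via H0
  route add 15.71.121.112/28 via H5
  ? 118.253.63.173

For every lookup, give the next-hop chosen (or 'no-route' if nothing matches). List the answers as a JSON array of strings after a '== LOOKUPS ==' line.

Trace:
  + 118.253.168.144/28 (H3) depth=28
  - 118.253.168.144/28 clear@28
  + 118.253.168.0/24 (H0) depth=24
  + 116.0.0.0/6 (H1) depth=6
  + 118.0.0.0/8 (H5) depth=8
  + 15.0.0.0/8 (H1) depth=8
  + 15.71.121.0/24 (H1) depth=24
  ? 116.0.7.27  path d0:-→d1:-→d2:-→d3:-→d4:-→d5:-→d6:H1  best=H1
  + 0.0.0.0/3 (H3) depth=3
  + 15.71.121.117/32 (H4) depth=32
  + 118.252.0.0/14 (H0) depth=14
  + 15.71.121.112/28 (H5) depth=28
  ? 118.253.63.173  path d0:-→d1:-→d2:-→d3:-→d4:-→d5:-→d6:H1→d7:-→d8:H5→d9:-→d10:-→d11:-→d12:-→d13:-→d14:H0→d15:-→d16:-  best=H0

== LOOKUPS ==
["H1","H0"]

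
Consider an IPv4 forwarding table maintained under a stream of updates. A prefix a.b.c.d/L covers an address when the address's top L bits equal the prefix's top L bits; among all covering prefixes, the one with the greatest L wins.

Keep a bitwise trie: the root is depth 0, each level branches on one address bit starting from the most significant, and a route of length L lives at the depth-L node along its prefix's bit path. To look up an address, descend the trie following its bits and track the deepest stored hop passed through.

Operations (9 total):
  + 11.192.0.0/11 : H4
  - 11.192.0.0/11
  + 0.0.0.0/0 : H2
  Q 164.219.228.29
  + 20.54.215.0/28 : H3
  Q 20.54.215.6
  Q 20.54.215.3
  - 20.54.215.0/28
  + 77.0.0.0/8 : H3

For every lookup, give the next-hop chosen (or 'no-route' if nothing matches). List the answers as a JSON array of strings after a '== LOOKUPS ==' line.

Apply in order:
  + 11.192.0.0/11 (H4) depth=11
  del 11.192.0.0/11 (clear depth 11)
  + 0.0.0.0/0 (H2) depth=0
  Q 164.219.228.29: descend ε ; hops seen [H2] ; pick H2
  + 20.54.215.0/28 (H3) depth=28
  Q 20.54.215.6: descend 0001010000110110110101110000 ; hops seen [H2,H3] ; pick H3
  Q 20.54.215.3: descend 0001010000110110110101110000 ; hops seen [H2,H3] ; pick H3
  del 20.54.215.0/28 (clear depth 28)
  + 77.0.0.0/8 (H3) depth=8

== LOOKUPS ==
["H2","H3","H3"]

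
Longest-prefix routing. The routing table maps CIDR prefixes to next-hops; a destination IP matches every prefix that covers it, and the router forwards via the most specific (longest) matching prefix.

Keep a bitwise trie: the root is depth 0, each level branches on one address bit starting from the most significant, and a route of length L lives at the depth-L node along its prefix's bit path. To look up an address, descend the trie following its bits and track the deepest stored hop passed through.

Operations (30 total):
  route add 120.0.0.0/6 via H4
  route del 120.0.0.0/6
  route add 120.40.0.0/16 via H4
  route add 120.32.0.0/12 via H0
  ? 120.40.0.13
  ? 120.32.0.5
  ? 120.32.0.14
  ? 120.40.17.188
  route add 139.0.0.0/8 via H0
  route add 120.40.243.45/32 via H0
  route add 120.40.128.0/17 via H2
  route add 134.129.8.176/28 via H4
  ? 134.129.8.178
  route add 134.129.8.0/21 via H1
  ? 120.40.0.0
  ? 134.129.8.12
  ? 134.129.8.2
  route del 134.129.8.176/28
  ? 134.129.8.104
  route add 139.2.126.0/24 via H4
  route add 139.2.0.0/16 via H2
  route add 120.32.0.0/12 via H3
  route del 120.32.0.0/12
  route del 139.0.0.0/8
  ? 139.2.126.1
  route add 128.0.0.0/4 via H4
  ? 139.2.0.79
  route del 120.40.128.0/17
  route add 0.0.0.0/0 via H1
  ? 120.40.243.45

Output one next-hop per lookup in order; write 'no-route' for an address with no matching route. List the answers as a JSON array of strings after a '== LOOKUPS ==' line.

Trace:
  add 120.0.0.0/6 -> H4 at depth 6
  del 120.0.0.0/6 (clear depth 6)
  add 120.40.0.0/16 -> H4 at depth 16
  add 120.32.0.0/12 -> H0 at depth 12
  Q 120.40.0.13: descend 0111100000101000 ; hops seen [H0,H4] ; pick H4
  Q 120.32.0.5: descend 011110000010 ; hops seen [H0] ; pick H0
  Q 120.32.0.14: descend 011110000010 ; hops seen [H0] ; pick H0
  Q 120.40.17.188: descend 0111100000101000 ; hops seen [H0,H4] ; pick H4
  add 139.0.0.0/8 -> H0 at depth 8
  add 120.40.243.45/32 -> H0 at depth 32
  add 120.40.128.0/17 -> H2 at depth 17
  add 134.129.8.176/28 -> H4 at depth 28
  Q 134.129.8.178: descend 1000011010000001000010001011 ; hops seen [H4] ; pick H4
  add 134.129.8.0/21 -> H1 at depth 21
  Q 120.40.0.0: descend 0111100000101000 ; hops seen [H0,H4] ; pick H4
  Q 134.129.8.12: descend 100001101000000100001000 ; hops seen [H1] ; pick H1
  Q 134.129.8.2: descend 100001101000000100001000 ; hops seen [H1] ; pick H1
  del 134.129.8.176/28 (clear depth 28)
  Q 134.129.8.104: descend 100001101000000100001000 ; hops seen [H1] ; pick H1
  add 139.2.126.0/24 -> H4 at depth 24
  add 139.2.0.0/16 -> H2 at depth 16
  add 120.32.0.0/12 -> H3 at depth 12
  del 120.32.0.0/12 (clear depth 12)
  del 139.0.0.0/8 (clear depth 8)
  Q 139.2.126.1: descend 100010110000001001111110 ; hops seen [H2,H4] ; pick H4
  add 128.0.0.0/4 -> H4 at depth 4
  Q 139.2.0.79: descend 10001011000000100 ; hops seen [H4,H2] ; pick H2
  del 120.40.128.0/17 (clear depth 17)
  add 0.0.0.0/0 -> H1 at depth 0
  Q 120.40.243.45: descend 01111000001010001111001100101101 ; hops seen [H1,H4,H0] ; pick H0

== LOOKUPS ==
["H4","H0","H0","H4","H4","H4","H1","H1","H1","H4","H2","H0"]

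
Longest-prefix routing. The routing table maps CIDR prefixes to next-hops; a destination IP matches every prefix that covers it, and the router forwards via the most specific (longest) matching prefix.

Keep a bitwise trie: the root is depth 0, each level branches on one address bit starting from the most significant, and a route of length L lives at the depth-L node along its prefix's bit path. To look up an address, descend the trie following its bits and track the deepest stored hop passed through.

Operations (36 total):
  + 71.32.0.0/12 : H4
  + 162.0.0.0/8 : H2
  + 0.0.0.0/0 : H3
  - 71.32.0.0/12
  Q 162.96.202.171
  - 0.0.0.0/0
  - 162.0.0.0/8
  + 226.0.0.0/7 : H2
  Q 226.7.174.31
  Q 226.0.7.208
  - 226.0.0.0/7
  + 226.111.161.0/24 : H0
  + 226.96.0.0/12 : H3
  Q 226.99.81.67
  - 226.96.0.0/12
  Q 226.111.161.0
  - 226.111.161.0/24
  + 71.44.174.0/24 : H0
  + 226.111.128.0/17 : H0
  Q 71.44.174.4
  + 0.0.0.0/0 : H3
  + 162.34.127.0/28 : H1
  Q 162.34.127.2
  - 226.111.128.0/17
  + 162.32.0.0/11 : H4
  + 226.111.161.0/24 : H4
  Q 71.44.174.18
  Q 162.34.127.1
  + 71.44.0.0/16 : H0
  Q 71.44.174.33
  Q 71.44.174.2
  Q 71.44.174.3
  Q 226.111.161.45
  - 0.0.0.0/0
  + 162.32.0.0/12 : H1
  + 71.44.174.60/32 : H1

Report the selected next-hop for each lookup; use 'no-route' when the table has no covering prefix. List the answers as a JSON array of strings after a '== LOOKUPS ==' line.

Trace:
  add 71.32.0.0/12 -> H4 at depth 12
  add 162.0.0.0/8 -> H2 at depth 8
  add 0.0.0.0/0 -> H3 at depth 0
  del 71.32.0.0/12 (clear depth 12)
  lookup 162.96.202.171: bits 10100010 walk d0:H3→d1:-→d2:-→d3:-→d4:-→d5:-→d6:-→d7:-→d8:H2 -> H2
  del 0.0.0.0/0 (clear depth 0)
  del 162.0.0.0/8 (clear depth 8)
  add 226.0.0.0/7 -> H2 at depth 7
  lookup 226.7.174.31: bits 1110001 walk d0:-→d1:-→d2:-→d3:-→d4:-→d5:-→d6:-→d7:H2 -> H2
  lookup 226.0.7.208: bits 1110001 walk d0:-→d1:-→d2:-→d3:-→d4:-→d5:-→d6:-→d7:H2 -> H2
  del 226.0.0.0/7 (clear depth 7)
  add 226.111.161.0/24 -> H0 at depth 24
  add 226.96.0.0/12 -> H3 at depth 12
  lookup 226.99.81.67: bits 111000100110 walk d0:-→d1:-→d2:-→d3:-→d4:-→d5:-→d6:-→d7:-→d8:-→d9:-→d10:-→d11:-→d12:H3 -> H3
  del 226.96.0.0/12 (clear depth 12)
  lookup 226.111.161.0: bits 111000100110111110100001 walk d0:-→d1:-→d2:-→d3:-→d4:-→d5:-→d6:-→d7:-→d8:-→d9:-→d10:-→d11:-→d12:-→d13:-→d14:-→d15:-→d16:-→d17:-→d18:-→d19:-→d20:-→d21:-→d22:-→d23:-→d24:H0 -> H0
  del 226.111.161.0/24 (clear depth 24)
  add 71.44.174.0/24 -> H0 at depth 24
  add 226.111.128.0/17 -> H0 at depth 17
  lookup 71.44.174.4: bits 010001110010110010101110 walk d0:-→d1:-→d2:-→d3:-→d4:-→d5:-→d6:-→d7:-→d8:-→d9:-→d10:-→d11:-→d12:-→d13:-→d14:-→d15:-→d16:-→d17:-→d18:-→d19:-→d20:-→d21:-→d22:-→d23:-→d24:H0 -> H0
  add 0.0.0.0/0 -> H3 at depth 0
  add 162.34.127.0/28 -> H1 at depth 28
  lookup 162.34.127.2: bits 1010001000100010011111110000 walk d0:H3→d1:-→d2:-→d3:-→d4:-→d5:-→d6:-→d7:-→d8:-→d9:-→d10:-→d11:-→d12:-→d13:-→d14:-→d15:-→d16:-→d17:-→d18:-→d19:-→d20:-→d21:-→d22:-→d23:-→d24:-→d25:-→d26:-→d27:-→d28:H1 -> H1
  del 226.111.128.0/17 (clear depth 17)
  add 162.32.0.0/11 -> H4 at depth 11
  add 226.111.161.0/24 -> H4 at depth 24
  lookup 71.44.174.18: bits 010001110010110010101110 walk d0:H3→d1:-→d2:-→d3:-→d4:-→d5:-→d6:-→d7:-→d8:-→d9:-→d10:-→d11:-→d12:-→d13:-→d14:-→d15:-→d16:-→d17:-→d18:-→d19:-→d20:-→d21:-→d22:-→d23:-→d24:H0 -> H0
  lookup 162.34.127.1: bits 1010001000100010011111110000 walk d0:H3→d1:-→d2:-→d3:-→d4:-→d5:-→d6:-→d7:-→d8:-→d9:-→d10:-→d11:H4→d12:-→d13:-→d14:-→d15:-→d16:-→d17:-→d18:-→d19:-→d20:-→d21:-→d22:-→d23:-→d24:-→d25:-→d26:-→d27:-→d28:H1 -> H1
  add 71.44.0.0/16 -> H0 at depth 16
  lookup 71.44.174.33: bits 010001110010110010101110 walk d0:H3→d1:-→d2:-→d3:-→d4:-→d5:-→d6:-→d7:-→d8:-→d9:-→d10:-→d11:-→d12:-→d13:-→d14:-→d15:-→d16:H0→d17:-→d18:-→d19:-→d20:-→d21:-→d22:-→d23:-→d24:H0 -> H0
  lookup 71.44.174.2: bits 010001110010110010101110 walk d0:H3→d1:-→d2:-→d3:-→d4:-→d5:-→d6:-→d7:-→d8:-→d9:-→d10:-→d11:-→d12:-→d13:-→d14:-→d15:-→d16:H0→d17:-→d18:-→d19:-→d20:-→d21:-→d22:-→d23:-→d24:H0 -> H0
  lookup 71.44.174.3: bits 010001110010110010101110 walk d0:H3→d1:-→d2:-→d3:-→d4:-→d5:-→d6:-→d7:-→d8:-→d9:-→d10:-→d11:-→d12:-→d13:-→d14:-→d15:-→d16:H0→d17:-→d18:-→d19:-→d20:-→d21:-→d22:-→d23:-→d24:H0 -> H0
  lookup 226.111.161.45: bits 111000100110111110100001 walk d0:H3→d1:-→d2:-→d3:-→d4:-→d5:-→d6:-→d7:-→d8:-→d9:-→d10:-→d11:-→d12:-→d13:-→d14:-→d15:-→d16:-→d17:-→d18:-→d19:-→d20:-→d21:-→d22:-→d23:-→d24:H4 -> H4
  del 0.0.0.0/0 (clear depth 0)
  add 162.32.0.0/12 -> H1 at depth 12
  add 71.44.174.60/32 -> H1 at depth 32

== LOOKUPS ==
["H2","H2","H2","H3","H0","H0","H1","H0","H1","H0","H0","H0","H4"]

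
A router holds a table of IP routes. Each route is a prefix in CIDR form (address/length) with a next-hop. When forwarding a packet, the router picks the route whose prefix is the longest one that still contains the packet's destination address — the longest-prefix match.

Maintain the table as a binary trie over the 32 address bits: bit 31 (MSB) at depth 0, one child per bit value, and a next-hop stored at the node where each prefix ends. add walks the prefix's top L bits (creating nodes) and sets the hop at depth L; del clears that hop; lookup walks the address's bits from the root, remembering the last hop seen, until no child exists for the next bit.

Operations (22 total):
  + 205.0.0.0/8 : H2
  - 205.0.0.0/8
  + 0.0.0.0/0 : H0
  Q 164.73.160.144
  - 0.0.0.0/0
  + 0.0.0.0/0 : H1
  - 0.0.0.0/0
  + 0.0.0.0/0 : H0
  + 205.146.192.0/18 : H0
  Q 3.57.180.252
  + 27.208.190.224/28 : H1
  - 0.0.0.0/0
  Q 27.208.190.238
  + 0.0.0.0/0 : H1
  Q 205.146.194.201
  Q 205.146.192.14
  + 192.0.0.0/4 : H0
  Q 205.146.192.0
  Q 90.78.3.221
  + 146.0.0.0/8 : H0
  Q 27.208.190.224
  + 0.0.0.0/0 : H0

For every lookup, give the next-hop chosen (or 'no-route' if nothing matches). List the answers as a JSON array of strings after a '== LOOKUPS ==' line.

Apply in order:
  add 205.0.0.0/8 -> H2 at depth 8
  del 205.0.0.0/8 (clear depth 8)
  add 0.0.0.0/0 -> H0 at depth 0
  Q 164.73.160.144: descend 1 ; hops seen [H0] ; pick H0
  del 0.0.0.0/0 (clear depth 0)
  add 0.0.0.0/0 -> H1 at depth 0
  del 0.0.0.0/0 (clear depth 0)
  add 0.0.0.0/0 -> H0 at depth 0
  add 205.146.192.0/18 -> H0 at depth 18
  Q 3.57.180.252: descend ε ; hops seen [H0] ; pick H0
  add 27.208.190.224/28 -> H1 at depth 28
  del 0.0.0.0/0 (clear depth 0)
  Q 27.208.190.238: descend 0001101111010000101111101110 ; hops seen [H1] ; pick H1
  add 0.0.0.0/0 -> H1 at depth 0
  Q 205.146.194.201: descend 110011011001001011 ; hops seen [H1,H0] ; pick H0
  Q 205.146.192.14: descend 110011011001001011 ; hops seen [H1,H0] ; pick H0
  add 192.0.0.0/4 -> H0 at depth 4
  Q 205.146.192.0: descend 110011011001001011 ; hops seen [H1,H0,H0] ; pick H0
  Q 90.78.3.221: descend 0 ; hops seen [H1] ; pick H1
  add 146.0.0.0/8 -> H0 at depth 8
  Q 27.208.190.224: descend 0001101111010000101111101110 ; hops seen [H1,H1] ; pick H1
  add 0.0.0.0/0 -> H0 at depth 0

== LOOKUPS ==
["H0","H0","H1","H0","H0","H0","H1","H1"]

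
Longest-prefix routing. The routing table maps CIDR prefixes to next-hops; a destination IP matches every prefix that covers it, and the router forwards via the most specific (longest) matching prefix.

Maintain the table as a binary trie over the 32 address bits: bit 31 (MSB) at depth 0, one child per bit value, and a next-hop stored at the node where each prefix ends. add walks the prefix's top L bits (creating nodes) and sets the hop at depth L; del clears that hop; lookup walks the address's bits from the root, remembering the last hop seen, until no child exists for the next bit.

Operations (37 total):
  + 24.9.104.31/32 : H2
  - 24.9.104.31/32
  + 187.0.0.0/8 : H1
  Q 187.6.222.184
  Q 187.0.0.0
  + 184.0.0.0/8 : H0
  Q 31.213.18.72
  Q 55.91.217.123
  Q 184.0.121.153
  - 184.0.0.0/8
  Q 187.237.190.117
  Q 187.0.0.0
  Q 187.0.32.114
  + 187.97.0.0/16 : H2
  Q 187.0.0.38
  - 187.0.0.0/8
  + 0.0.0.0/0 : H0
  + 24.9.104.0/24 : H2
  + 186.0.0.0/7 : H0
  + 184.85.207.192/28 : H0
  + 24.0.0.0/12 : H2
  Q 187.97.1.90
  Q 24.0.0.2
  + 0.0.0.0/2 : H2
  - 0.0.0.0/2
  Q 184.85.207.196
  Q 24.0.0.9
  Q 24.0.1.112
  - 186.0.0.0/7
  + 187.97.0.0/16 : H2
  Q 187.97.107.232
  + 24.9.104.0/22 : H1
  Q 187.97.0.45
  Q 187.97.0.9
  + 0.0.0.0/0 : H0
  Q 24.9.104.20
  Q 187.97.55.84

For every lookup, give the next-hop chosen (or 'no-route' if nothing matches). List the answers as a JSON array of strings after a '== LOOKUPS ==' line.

Trace:
  add 24.9.104.31/32 -> H2 at depth 32
  del 24.9.104.31/32 (clear depth 32)
  add 187.0.0.0/8 -> H1 at depth 8
  ? 187.6.222.184  path d0:-→d1:-→d2:-→d3:-→d4:-→d5:-→d6:-→d7:-→d8:H1  best=H1
  ? 187.0.0.0  path d0:-→d1:-→d2:-→d3:-→d4:-→d5:-→d6:-→d7:-→d8:H1  best=H1
  add 184.0.0.0/8 -> H0 at depth 8
  ? 31.213.18.72  path d0:-→d1:-→d2:-→d3:-→d4:-→d5:-  best=no-route
  ? 55.91.217.123  path d0:-→d1:-→d2:-  best=no-route
  ? 184.0.121.153  path d0:-→d1:-→d2:-→d3:-→d4:-→d5:-→d6:-→d7:-→d8:H0  best=H0
  del 184.0.0.0/8 (clear depth 8)
  ? 187.237.190.117  path d0:-→d1:-→d2:-→d3:-→d4:-→d5:-→d6:-→d7:-→d8:H1  best=H1
  ? 187.0.0.0  path d0:-→d1:-→d2:-→d3:-→d4:-→d5:-→d6:-→d7:-→d8:H1  best=H1
  ? 187.0.32.114  path d0:-→d1:-→d2:-→d3:-→d4:-→d5:-→d6:-→d7:-→d8:H1  best=H1
  add 187.97.0.0/16 -> H2 at depth 16
  ? 187.0.0.38  path d0:-→d1:-→d2:-→d3:-→d4:-→d5:-→d6:-→d7:-→d8:H1→d9:-  best=H1
  del 187.0.0.0/8 (clear depth 8)
  add 0.0.0.0/0 -> H0 at depth 0
  add 24.9.104.0/24 -> H2 at depth 24
  add 186.0.0.0/7 -> H0 at depth 7
  add 184.85.207.192/28 -> H0 at depth 28
  add 24.0.0.0/12 -> H2 at depth 12
  ? 187.97.1.90  path d0:H0→d1:-→d2:-→d3:-→d4:-→d5:-→d6:-→d7:H0→d8:-→d9:-→d10:-→d11:-→d12:-→d13:-→d14:-→d15:-→d16:H2  best=H2
  ? 24.0.0.2  path d0:H0→d1:-→d2:-→d3:-→d4:-→d5:-→d6:-→d7:-→d8:-→d9:-→d10:-→d11:-→d12:H2  best=H2
  add 0.0.0.0/2 -> H2 at depth 2
  del 0.0.0.0/2 (clear depth 2)
  ? 184.85.207.196  path d0:H0→d1:-→d2:-→d3:-→d4:-→d5:-→d6:-→d7:-→d8:-→d9:-→d10:-→d11:-→d12:-→d13:-→d14:-→d15:-→d16:-→d17:-→d18:-→d19:-→d20:-→d21:-→d22:-→d23:-→d24:-→d25:-→d26:-→d27:-→d28:H0  best=H0
  ? 24.0.0.9  path d0:H0→d1:-→d2:-→d3:-→d4:-→d5:-→d6:-→d7:-→d8:-→d9:-→d10:-→d11:-→d12:H2  best=H2
  ? 24.0.1.112  path d0:H0→d1:-→d2:-→d3:-→d4:-→d5:-→d6:-→d7:-→d8:-→d9:-→d10:-→d11:-→d12:H2  best=H2
  del 186.0.0.0/7 (clear depth 7)
  add 187.97.0.0/16 -> H2 at depth 16
  ? 187.97.107.232  path d0:H0→d1:-→d2:-→d3:-→d4:-→d5:-→d6:-→d7:-→d8:-→d9:-→d10:-→d11:-→d12:-→d13:-→d14:-→d15:-→d16:H2  best=H2
  add 24.9.104.0/22 -> H1 at depth 22
  ? 187.97.0.45  path d0:H0→d1:-→d2:-→d3:-→d4:-→d5:-→d6:-→d7:-→d8:-→d9:-→d10:-→d11:-→d12:-→d13:-→d14:-→d15:-→d16:H2  best=H2
  ? 187.97.0.9  path d0:H0→d1:-→d2:-→d3:-→d4:-→d5:-→d6:-→d7:-→d8:-→d9:-→d10:-→d11:-→d12:-→d13:-→d14:-→d15:-→d16:H2  best=H2
  add 0.0.0.0/0 -> H0 at depth 0
  ? 24.9.104.20  path d0:H0→d1:-→d2:-→d3:-→d4:-→d5:-→d6:-→d7:-→d8:-→d9:-→d10:-→d11:-→d12:H2→d13:-→d14:-→d15:-→d16:-→d17:-→d18:-→d19:-→d20:-→d21:-→d22:H1→d23:-→d24:H2→d25:-→d26:-→d27:-→d28:-  best=H2
  ? 187.97.55.84  path d0:H0→d1:-→d2:-→d3:-→d4:-→d5:-→d6:-→d7:-→d8:-→d9:-→d10:-→d11:-→d12:-→d13:-→d14:-→d15:-→d16:H2  best=H2

== LOOKUPS ==
["H1","H1","no-route","no-route","H0","H1","H1","H1","H1","H2","H2","H0","H2","H2","H2","H2","H2","H2","H2"]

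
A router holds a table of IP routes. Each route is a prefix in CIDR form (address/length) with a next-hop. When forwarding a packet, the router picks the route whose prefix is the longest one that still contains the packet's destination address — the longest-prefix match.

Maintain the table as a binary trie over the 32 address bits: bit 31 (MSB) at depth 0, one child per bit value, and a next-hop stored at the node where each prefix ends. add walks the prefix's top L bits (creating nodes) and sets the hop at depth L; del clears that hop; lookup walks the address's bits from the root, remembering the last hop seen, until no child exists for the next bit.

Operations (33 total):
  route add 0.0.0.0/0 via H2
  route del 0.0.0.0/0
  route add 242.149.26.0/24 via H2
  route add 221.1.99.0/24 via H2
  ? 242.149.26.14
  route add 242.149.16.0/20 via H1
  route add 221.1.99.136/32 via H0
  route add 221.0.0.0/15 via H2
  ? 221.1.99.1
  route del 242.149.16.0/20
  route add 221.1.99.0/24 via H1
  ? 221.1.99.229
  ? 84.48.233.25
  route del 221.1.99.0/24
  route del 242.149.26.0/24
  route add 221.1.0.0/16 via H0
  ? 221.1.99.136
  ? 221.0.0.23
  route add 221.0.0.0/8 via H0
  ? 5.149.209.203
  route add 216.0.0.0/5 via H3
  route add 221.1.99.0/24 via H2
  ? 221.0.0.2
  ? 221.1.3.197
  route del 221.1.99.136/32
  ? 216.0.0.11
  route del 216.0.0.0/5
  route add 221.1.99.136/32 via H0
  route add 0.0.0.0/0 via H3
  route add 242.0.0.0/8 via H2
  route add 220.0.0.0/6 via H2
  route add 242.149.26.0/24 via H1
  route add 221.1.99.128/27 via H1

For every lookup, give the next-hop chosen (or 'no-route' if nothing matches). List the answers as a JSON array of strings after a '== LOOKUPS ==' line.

Apply in order:
  add 0.0.0.0/0 -> H2 at depth 0
  del 0.0.0.0/0 (clear depth 0)
  add 242.149.26.0/24 -> H2 at depth 24
  add 221.1.99.0/24 -> H2 at depth 24
  ? 242.149.26.14  path d0:-→d1:-→d2:-→d3:-→d4:-→d5:-→d6:-→d7:-→d8:-→d9:-→d10:-→d11:-→d12:-→d13:-→d14:-→d15:-→d16:-→d17:-→d18:-→d19:-→d20:-→d21:-→d22:-→d23:-→d24:H2  best=H2
  add 242.149.16.0/20 -> H1 at depth 20
  add 221.1.99.136/32 -> H0 at depth 32
  add 221.0.0.0/15 -> H2 at depth 15
  ? 221.1.99.1  path d0:-→d1:-→d2:-→d3:-→d4:-→d5:-→d6:-→d7:-→d8:-→d9:-→d10:-→d11:-→d12:-→d13:-→d14:-→d15:H2→d16:-→d17:-→d18:-→d19:-→d20:-→d21:-→d22:-→d23:-→d24:H2  best=H2
  del 242.149.16.0/20 (clear depth 20)
  add 221.1.99.0/24 -> H1 at depth 24
  ? 221.1.99.229  path d0:-→d1:-→d2:-→d3:-→d4:-→d5:-→d6:-→d7:-→d8:-→d9:-→d10:-→d11:-→d12:-→d13:-→d14:-→d15:H2→d16:-→d17:-→d18:-→d19:-→d20:-→d21:-→d22:-→d23:-→d24:H1→d25:-  best=H1
  ? 84.48.233.25  path d0:-  best=no-route
  del 221.1.99.0/24 (clear depth 24)
  del 242.149.26.0/24 (clear depth 24)
  add 221.1.0.0/16 -> H0 at depth 16
  ? 221.1.99.136  path d0:-→d1:-→d2:-→d3:-→d4:-→d5:-→d6:-→d7:-→d8:-→d9:-→d10:-→d11:-→d12:-→d13:-→d14:-→d15:H2→d16:H0→d17:-→d18:-→d19:-→d20:-→d21:-→d22:-→d23:-→d24:-→d25:-→d26:-→d27:-→d28:-→d29:-→d30:-→d31:-→d32:H0  best=H0
  ? 221.0.0.23  path d0:-→d1:-→d2:-→d3:-→d4:-→d5:-→d6:-→d7:-→d8:-→d9:-→d10:-→d11:-→d12:-→d13:-→d14:-→d15:H2  best=H2
  add 221.0.0.0/8 -> H0 at depth 8
  ? 5.149.209.203  path d0:-  best=no-route
  add 216.0.0.0/5 -> H3 at depth 5
  add 221.1.99.0/24 -> H2 at depth 24
  ? 221.0.0.2  path d0:-→d1:-→d2:-→d3:-→d4:-→d5:H3→d6:-→d7:-→d8:H0→d9:-→d10:-→d11:-→d12:-→d13:-→d14:-→d15:H2  best=H2
  ? 221.1.3.197  path d0:-→d1:-→d2:-→d3:-→d4:-→d5:H3→d6:-→d7:-→d8:H0→d9:-→d10:-→d11:-→d12:-→d13:-→d14:-→d15:H2→d16:H0→d17:-  best=H0
  del 221.1.99.136/32 (clear depth 32)
  ? 216.0.0.11  path d0:-→d1:-→d2:-→d3:-→d4:-→d5:H3  best=H3
  del 216.0.0.0/5 (clear depth 5)
  add 221.1.99.136/32 -> H0 at depth 32
  add 0.0.0.0/0 -> H3 at depth 0
  add 242.0.0.0/8 -> H2 at depth 8
  add 220.0.0.0/6 -> H2 at depth 6
  add 242.149.26.0/24 -> H1 at depth 24
  add 221.1.99.128/27 -> H1 at depth 27

== LOOKUPS ==
["H2","H2","H1","no-route","H0","H2","no-route","H2","H0","H3"]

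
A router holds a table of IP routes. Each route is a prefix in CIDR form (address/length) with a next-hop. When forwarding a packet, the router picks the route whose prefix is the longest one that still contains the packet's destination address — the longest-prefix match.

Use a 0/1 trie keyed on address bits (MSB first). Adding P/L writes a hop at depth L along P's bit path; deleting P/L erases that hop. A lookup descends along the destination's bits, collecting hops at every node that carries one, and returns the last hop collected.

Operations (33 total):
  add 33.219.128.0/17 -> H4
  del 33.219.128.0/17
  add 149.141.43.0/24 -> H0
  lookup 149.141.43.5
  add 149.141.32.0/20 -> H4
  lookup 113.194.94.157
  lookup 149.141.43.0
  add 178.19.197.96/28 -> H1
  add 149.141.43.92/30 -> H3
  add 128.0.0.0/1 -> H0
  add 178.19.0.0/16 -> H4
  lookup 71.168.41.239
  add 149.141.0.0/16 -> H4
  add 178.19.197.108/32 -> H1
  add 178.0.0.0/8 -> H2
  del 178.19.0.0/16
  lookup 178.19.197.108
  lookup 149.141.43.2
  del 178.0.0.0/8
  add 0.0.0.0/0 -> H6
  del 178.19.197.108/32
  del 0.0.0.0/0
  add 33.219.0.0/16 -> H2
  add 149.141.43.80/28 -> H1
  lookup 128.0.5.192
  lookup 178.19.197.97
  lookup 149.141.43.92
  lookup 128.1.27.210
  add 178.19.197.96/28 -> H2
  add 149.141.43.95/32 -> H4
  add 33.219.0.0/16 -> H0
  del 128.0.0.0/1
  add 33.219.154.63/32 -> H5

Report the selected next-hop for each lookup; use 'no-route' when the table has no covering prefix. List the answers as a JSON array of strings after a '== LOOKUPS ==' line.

Trace:
  + 33.219.128.0/17 (H4) depth=17
  del 33.219.128.0/17 (clear depth 17)
  + 149.141.43.0/24 (H0) depth=24
  lookup 149.141.43.5: bits 100101011000110100101011 walk d0:-→d1:-→d2:-→d3:-→d4:-→d5:-→d6:-→d7:-→d8:-→d9:-→d10:-→d11:-→d12:-→d13:-→d14:-→d15:-→d16:-→d17:-→d18:-→d19:-→d20:-→d21:-→d22:-→d23:-→d24:H0 -> H0
  + 149.141.32.0/20 (H4) depth=20
  lookup 113.194.94.157: bits 0 walk d0:-→d1:- -> no-route
  lookup 149.141.43.0: bits 100101011000110100101011 walk d0:-→d1:-→d2:-→d3:-→d4:-→d5:-→d6:-→d7:-→d8:-→d9:-→d10:-→d11:-→d12:-→d13:-→d14:-→d15:-→d16:-→d17:-→d18:-→d19:-→d20:H4→d21:-→d22:-→d23:-→d24:H0 -> H0
  + 178.19.197.96/28 (H1) depth=28
  + 149.141.43.92/30 (H3) depth=30
  + 128.0.0.0/1 (H0) depth=1
  + 178.19.0.0/16 (H4) depth=16
  lookup 71.168.41.239: bits 0 walk d0:-→d1:- -> no-route
  + 149.141.0.0/16 (H4) depth=16
  + 178.19.197.108/32 (H1) depth=32
  + 178.0.0.0/8 (H2) depth=8
  del 178.19.0.0/16 (clear depth 16)
  lookup 178.19.197.108: bits 10110010000100111100010101101100 walk d0:-→d1:H0→d2:-→d3:-→d4:-→d5:-→d6:-→d7:-→d8:H2→d9:-→d10:-→d11:-→d12:-→d13:-→d14:-→d15:-→d16:-→d17:-→d18:-→d19:-→d20:-→d21:-→d22:-→d23:-→d24:-→d25:-→d26:-→d27:-→d28:H1→d29:-→d30:-→d31:-→d32:H1 -> H1
  lookup 149.141.43.2: bits 1001010110001101001010110 walk d0:-→d1:H0→d2:-→d3:-→d4:-→d5:-→d6:-→d7:-→d8:-→d9:-→d10:-→d11:-→d12:-→d13:-→d14:-→d15:-→d16:H4→d17:-→d18:-→d19:-→d20:H4→d21:-→d22:-→d23:-→d24:H0→d25:- -> H0
  del 178.0.0.0/8 (clear depth 8)
  + 0.0.0.0/0 (H6) depth=0
  del 178.19.197.108/32 (clear depth 32)
  del 0.0.0.0/0 (clear depth 0)
  + 33.219.0.0/16 (H2) depth=16
  + 149.141.43.80/28 (H1) depth=28
  lookup 128.0.5.192: bits 100 walk d0:-→d1:H0→d2:-→d3:- -> H0
  lookup 178.19.197.97: bits 1011001000010011110001010110 walk d0:-→d1:H0→d2:-→d3:-→d4:-→d5:-→d6:-→d7:-→d8:-→d9:-→d10:-→d11:-→d12:-→d13:-→d14:-→d15:-→d16:-→d17:-→d18:-→d19:-→d20:-→d21:-→d22:-→d23:-→d24:-→d25:-→d26:-→d27:-→d28:H1 -> H1
  lookup 149.141.43.92: bits 100101011000110100101011010111 walk d0:-→d1:H0→d2:-→d3:-→d4:-→d5:-→d6:-→d7:-→d8:-→d9:-→d10:-→d11:-→d12:-→d13:-→d14:-→d15:-→d16:H4→d17:-→d18:-→d19:-→d20:H4→d21:-→d22:-→d23:-→d24:H0→d25:-→d26:-→d27:-→d28:H1→d29:-→d30:H3 -> H3
  lookup 128.1.27.210: bits 100 walk d0:-→d1:H0→d2:-→d3:- -> H0
  + 178.19.197.96/28 (H2) depth=28
  + 149.141.43.95/32 (H4) depth=32
  + 33.219.0.0/16 (H0) depth=16
  del 128.0.0.0/1 (clear depth 1)
  + 33.219.154.63/32 (H5) depth=32

== LOOKUPS ==
["H0","no-route","H0","no-route","H1","H0","H0","H1","H3","H0"]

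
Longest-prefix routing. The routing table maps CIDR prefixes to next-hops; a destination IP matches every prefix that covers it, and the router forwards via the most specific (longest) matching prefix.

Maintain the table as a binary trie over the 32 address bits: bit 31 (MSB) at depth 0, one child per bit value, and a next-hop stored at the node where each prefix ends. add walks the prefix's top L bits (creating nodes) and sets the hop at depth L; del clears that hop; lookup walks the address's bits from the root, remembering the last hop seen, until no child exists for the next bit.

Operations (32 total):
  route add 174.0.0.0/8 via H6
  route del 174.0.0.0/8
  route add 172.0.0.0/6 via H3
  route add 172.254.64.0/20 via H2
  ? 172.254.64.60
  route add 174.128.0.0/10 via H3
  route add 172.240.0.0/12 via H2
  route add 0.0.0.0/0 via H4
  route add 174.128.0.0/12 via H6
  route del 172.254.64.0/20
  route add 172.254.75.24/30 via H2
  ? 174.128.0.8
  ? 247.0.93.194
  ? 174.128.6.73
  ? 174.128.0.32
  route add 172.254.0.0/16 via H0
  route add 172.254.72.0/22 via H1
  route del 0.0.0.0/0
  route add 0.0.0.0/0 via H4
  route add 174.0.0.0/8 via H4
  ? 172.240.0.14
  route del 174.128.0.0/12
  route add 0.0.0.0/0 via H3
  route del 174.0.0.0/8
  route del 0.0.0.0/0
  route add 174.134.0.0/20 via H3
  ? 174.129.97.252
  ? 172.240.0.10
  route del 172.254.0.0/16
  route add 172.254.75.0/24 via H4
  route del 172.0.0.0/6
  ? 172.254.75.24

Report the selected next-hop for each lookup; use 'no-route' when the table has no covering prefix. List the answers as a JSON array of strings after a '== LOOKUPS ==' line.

Trace:
  add 174.0.0.0/8 -> H6 at depth 8
  del 174.0.0.0/8 (clear depth 8)
  add 172.0.0.0/6 -> H3 at depth 6
  add 172.254.64.0/20 -> H2 at depth 20
  lookup 172.254.64.60: bits 10101100111111100100 walk d0:-→d1:-→d2:-→d3:-→d4:-→d5:-→d6:H3→d7:-→d8:-→d9:-→d10:-→d11:-→d12:-→d13:-→d14:-→d15:-→d16:-→d17:-→d18:-→d19:-→d20:H2 -> H2
  add 174.128.0.0/10 -> H3 at depth 10
  add 172.240.0.0/12 -> H2 at depth 12
  add 0.0.0.0/0 -> H4 at depth 0
  add 174.128.0.0/12 -> H6 at depth 12
  del 172.254.64.0/20 (clear depth 20)
  add 172.254.75.24/30 -> H2 at depth 30
  lookup 174.128.0.8: bits 101011101000 walk d0:H4→d1:-→d2:-→d3:-→d4:-→d5:-→d6:H3→d7:-→d8:-→d9:-→d10:H3→d11:-→d12:H6 -> H6
  lookup 247.0.93.194: bits 1 walk d0:H4→d1:- -> H4
  lookup 174.128.6.73: bits 101011101000 walk d0:H4→d1:-→d2:-→d3:-→d4:-→d5:-→d6:H3→d7:-→d8:-→d9:-→d10:H3→d11:-→d12:H6 -> H6
  lookup 174.128.0.32: bits 101011101000 walk d0:H4→d1:-→d2:-→d3:-→d4:-→d5:-→d6:H3→d7:-→d8:-→d9:-→d10:H3→d11:-→d12:H6 -> H6
  add 172.254.0.0/16 -> H0 at depth 16
  add 172.254.72.0/22 -> H1 at depth 22
  del 0.0.0.0/0 (clear depth 0)
  add 0.0.0.0/0 -> H4 at depth 0
  add 174.0.0.0/8 -> H4 at depth 8
  lookup 172.240.0.14: bits 101011001111 walk d0:H4→d1:-→d2:-→d3:-→d4:-→d5:-→d6:H3→d7:-→d8:-→d9:-→d10:-→d11:-→d12:H2 -> H2
  del 174.128.0.0/12 (clear depth 12)
  add 0.0.0.0/0 -> H3 at depth 0
  del 174.0.0.0/8 (clear depth 8)
  del 0.0.0.0/0 (clear depth 0)
  add 174.134.0.0/20 -> H3 at depth 20
  lookup 174.129.97.252: bits 1010111010000 walk d0:-→d1:-→d2:-→d3:-→d4:-→d5:-→d6:H3→d7:-→d8:-→d9:-→d10:H3→d11:-→d12:-→d13:- -> H3
  lookup 172.240.0.10: bits 101011001111 walk d0:-→d1:-→d2:-→d3:-→d4:-→d5:-→d6:H3→d7:-→d8:-→d9:-→d10:-→d11:-→d12:H2 -> H2
  del 172.254.0.0/16 (clear depth 16)
  add 172.254.75.0/24 -> H4 at depth 24
  del 172.0.0.0/6 (clear depth 6)
  lookup 172.254.75.24: bits 101011001111111001001011000110 walk d0:-→d1:-→d2:-→d3:-→d4:-→d5:-→d6:-→d7:-→d8:-→d9:-→d10:-→d11:-→d12:H2→d13:-→d14:-→d15:-→d16:-→d17:-→d18:-→d19:-→d20:-→d21:-→d22:H1→d23:-→d24:H4→d25:-→d26:-→d27:-→d28:-→d29:-→d30:H2 -> H2

== LOOKUPS ==
["H2","H6","H4","H6","H6","H2","H3","H2","H2"]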